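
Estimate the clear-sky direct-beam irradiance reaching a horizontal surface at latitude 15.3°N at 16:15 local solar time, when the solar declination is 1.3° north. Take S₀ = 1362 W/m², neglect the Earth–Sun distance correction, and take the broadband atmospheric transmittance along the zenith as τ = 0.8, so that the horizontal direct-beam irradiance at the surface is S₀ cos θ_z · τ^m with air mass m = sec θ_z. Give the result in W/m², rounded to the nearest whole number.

Hour angle H = 15° × (16.25 − 12) = 63.75°.
cos θ_z = sin(15.3°) sin(1.3°) + cos(15.3°) cos(1.3°) cos(63.75°) = 0.0060 + 0.4265 = 0.4325.
Air mass m = 1/cos θ_z = 1/0.4325 = 2.312; τ^m = 0.8^2.312 = 0.5970.
Surface direct beam = 1362 × 0.4325 × 0.5970 = 351.67 W/m².

352 W/m²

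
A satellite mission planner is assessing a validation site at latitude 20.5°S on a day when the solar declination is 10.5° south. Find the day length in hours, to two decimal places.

12.53 hours

−tan φ tan δ = −(-0.3739)(-0.1853) = -0.0693; H_s = arccos(-0.0693) = 93.97°.
Day length = 2 H_s / 15° h⁻¹ = 187.94° / 15 = 12.529 h.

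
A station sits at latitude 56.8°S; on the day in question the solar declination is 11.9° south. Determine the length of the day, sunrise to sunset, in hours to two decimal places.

cos H_s = −tan(-56.8°) · tan(-11.9°) = -0.3220, so H_s = arccos(-0.3220) = 108.78°.
Day length = 2 H_s / 15° h⁻¹ = 217.56° / 15 = 14.504 h.

14.50 hours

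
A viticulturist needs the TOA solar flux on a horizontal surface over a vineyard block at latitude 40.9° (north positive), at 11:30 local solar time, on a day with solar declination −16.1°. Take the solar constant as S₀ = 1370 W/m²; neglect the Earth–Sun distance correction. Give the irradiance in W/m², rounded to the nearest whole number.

Hour angle H = 15° × (11.5 − 12) = -7.50°.
cos θ_z = sin(40.9°) sin(-16.1°) + cos(40.9°) cos(-16.1°) cos(-7.50°) = -0.1816 + 0.7200 = 0.5384.
Top-of-atmosphere irradiance = S₀ cos θ_z = 1370 × 0.5384 = 737.61 W/m².

738 W/m²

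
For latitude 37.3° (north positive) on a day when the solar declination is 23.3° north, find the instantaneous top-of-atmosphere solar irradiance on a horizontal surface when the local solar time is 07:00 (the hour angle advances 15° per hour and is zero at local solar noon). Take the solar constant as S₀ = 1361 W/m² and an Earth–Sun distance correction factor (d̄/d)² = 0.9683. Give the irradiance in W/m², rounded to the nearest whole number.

Hour angle H = 15° × (7 − 12) = -75.00°.
cos θ_z = sin φ sin δ + cos φ cos δ cos H = (0.6060)(0.3955) + (0.7955)(0.9184)(0.2588) = 0.4287.
Top-of-atmosphere irradiance = S₀ (d̄/d)² cos θ_z = 1361 × 0.9683 × 0.4287 = 564.96 W/m².

565 W/m²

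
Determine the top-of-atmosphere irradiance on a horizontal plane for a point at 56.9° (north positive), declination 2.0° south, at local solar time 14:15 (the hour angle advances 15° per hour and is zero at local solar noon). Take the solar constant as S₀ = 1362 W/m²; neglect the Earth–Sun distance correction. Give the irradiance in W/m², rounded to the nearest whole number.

Hour angle H = 15° × (14.25 − 12) = 33.75°.
cos θ_z = sin(56.9°) sin(-2.0°) + cos(56.9°) cos(-2.0°) cos(33.75°) = -0.0292 + 0.4538 = 0.4246.
Top-of-atmosphere irradiance = S₀ cos θ_z = 1362 × 0.4246 = 578.31 W/m².

578 W/m²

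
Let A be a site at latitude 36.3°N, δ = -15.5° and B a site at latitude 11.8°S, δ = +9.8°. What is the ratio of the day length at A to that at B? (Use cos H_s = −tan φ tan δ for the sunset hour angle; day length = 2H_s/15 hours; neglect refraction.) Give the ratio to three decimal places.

0.890

A: H_s = arccos(−tan 36.3° · tan -15.5°) = 78.25°, so 2H_s/15 = 10.4333 h.
B: H_s = arccos(−tan -11.8° · tan 9.8°) = 87.93°, so 2H_s/15 = 11.7240 h.
Ratio A/B = 10.4333 / 11.7240 = 0.8899.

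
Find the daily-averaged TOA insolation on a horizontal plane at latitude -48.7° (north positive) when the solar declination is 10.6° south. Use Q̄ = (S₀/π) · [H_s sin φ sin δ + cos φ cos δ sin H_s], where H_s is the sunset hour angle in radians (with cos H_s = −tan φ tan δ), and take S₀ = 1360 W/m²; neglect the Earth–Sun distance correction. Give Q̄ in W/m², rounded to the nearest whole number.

381 W/m²

−tan φ tan δ = −(-1.1383)(-0.1871) = -0.2130; H_s = arccos(-0.2130) = 102.30°. In radians, H_s = 1.7855.
H_s sin φ sin δ = 1.7855 × -0.7513 × -0.1840 = 0.2468.
cos φ cos δ sin H_s = 0.6600 × 0.9829 × 0.9770 = 0.6338.
Q̄ = (1360/π) × (0.2468 + 0.6338) = 432.90 × 0.8806 = 381.21 W/m².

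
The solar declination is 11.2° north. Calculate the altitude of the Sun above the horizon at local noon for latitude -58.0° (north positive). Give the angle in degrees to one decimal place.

At local solar noon the hour angle is zero, so the elevation is 90° − |φ − δ| = 90° − |-58.0° − (11.2°)| = 90° − 69.2° = 20.8°.

20.8°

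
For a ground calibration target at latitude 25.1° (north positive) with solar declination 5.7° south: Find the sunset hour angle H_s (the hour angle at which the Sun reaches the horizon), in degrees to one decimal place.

87.3°

−tan φ tan δ = −(0.4684)(-0.0998) = 0.0467; H_s = arccos(0.0467) = 87.32°.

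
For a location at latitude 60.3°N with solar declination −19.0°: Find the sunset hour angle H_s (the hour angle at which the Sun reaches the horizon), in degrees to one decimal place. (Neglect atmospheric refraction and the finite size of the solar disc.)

52.9°

The sunset hour angle satisfies cos H_s = −tan φ tan δ = 0.6037, giving H_s = 52.86°.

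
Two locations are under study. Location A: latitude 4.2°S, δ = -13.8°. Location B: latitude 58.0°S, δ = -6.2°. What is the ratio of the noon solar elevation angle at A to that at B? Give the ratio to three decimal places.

A: 90° − |-4.2 − (-13.8)| = 80.40°.
B: 90° − |-58.0 − (-6.2)| = 38.20°.
Ratio A/B = 80.4000 / 38.2000 = 2.1047.

2.105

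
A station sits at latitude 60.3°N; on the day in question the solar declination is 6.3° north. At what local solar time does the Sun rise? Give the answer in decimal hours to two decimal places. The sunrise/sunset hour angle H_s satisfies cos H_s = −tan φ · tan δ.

−tan φ tan δ = −(1.7532)(0.1104) = -0.1936; H_s = arccos(-0.1936) = 101.16°.
Sunrise is at 12 − H_s/15 = 12 − 6.744 = 5.256 h local solar time.

5.26 h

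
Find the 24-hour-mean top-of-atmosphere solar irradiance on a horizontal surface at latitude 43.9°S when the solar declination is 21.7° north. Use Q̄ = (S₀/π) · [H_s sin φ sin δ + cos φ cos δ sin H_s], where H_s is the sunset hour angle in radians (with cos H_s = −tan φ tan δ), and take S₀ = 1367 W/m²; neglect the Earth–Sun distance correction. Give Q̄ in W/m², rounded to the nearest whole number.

138 W/m²

The sunset hour angle satisfies cos H_s = −tan φ tan δ = 0.3830, giving H_s = 67.48°. In radians, H_s = 1.1777.
H_s sin φ sin δ = 1.1777 × -0.6934 × 0.3697 = -0.3019.
cos φ cos δ sin H_s = 0.7206 × 0.9291 × 0.9237 = 0.6184.
Q̄ = (1367/π) × (-0.3019 + 0.6184) = 435.13 × 0.3165 = 137.72 W/m².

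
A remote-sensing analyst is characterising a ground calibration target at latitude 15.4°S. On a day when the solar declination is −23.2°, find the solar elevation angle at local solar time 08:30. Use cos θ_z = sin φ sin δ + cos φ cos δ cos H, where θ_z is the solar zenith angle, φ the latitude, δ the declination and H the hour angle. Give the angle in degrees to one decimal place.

40.1°

Hour angle H = 15° × (8.5 − 12) = -52.50°.
cos θ_z = sin(-15.4°) sin(-23.2°) + cos(-15.4°) cos(-23.2°) cos(-52.50°) = 0.1046 + 0.5394 = 0.6440.
θ_z = arccos(0.6440) = 49.91°, so the elevation is 90° − 49.91° = 40.09°.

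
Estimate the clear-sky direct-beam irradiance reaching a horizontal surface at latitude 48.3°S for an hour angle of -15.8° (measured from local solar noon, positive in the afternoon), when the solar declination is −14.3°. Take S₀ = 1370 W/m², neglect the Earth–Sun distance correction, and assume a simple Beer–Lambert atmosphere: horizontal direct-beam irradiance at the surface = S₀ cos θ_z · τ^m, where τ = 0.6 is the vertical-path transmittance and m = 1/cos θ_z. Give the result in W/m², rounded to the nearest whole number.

584 W/m²

cos θ_z = sin φ sin δ + cos φ cos δ cos H = (-0.7466)(-0.2470) + (0.6652)(0.9690)(0.9622) = 0.8046.
Air mass m = 1/cos θ_z = 1/0.8046 = 1.243; τ^m = 0.6^1.243 = 0.5300.
Surface direct beam = 1370 × 0.8046 × 0.5300 = 584.22 W/m².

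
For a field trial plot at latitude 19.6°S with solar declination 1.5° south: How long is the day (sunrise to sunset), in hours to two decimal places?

12.07 hours

−tan φ tan δ = −(-0.3561)(-0.0262) = -0.0093; H_s = arccos(-0.0093) = 90.53°.
Day length = 2 H_s / 15° h⁻¹ = 181.06° / 15 = 12.071 h.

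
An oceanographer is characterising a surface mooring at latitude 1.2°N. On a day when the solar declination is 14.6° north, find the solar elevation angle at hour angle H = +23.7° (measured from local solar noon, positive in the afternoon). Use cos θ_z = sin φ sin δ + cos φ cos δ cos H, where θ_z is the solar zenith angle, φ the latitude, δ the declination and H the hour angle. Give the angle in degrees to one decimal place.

63.0°

cos θ_z = sin φ sin δ + cos φ cos δ cos H = (0.0209)(0.2521) + (0.9998)(0.9677)(0.9157) = 0.8912.
θ_z = arccos(0.8912) = 26.98°, so the elevation is 90° − 26.98° = 63.02°.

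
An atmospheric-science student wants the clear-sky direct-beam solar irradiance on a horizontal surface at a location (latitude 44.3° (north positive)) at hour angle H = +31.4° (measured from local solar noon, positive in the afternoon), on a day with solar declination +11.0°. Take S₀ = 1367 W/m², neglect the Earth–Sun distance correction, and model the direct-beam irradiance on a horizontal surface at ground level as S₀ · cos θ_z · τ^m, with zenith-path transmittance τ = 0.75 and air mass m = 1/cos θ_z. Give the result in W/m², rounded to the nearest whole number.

677 W/m²

cos θ_z = sin(44.3°) sin(11.0°) + cos(44.3°) cos(11.0°) cos(31.40°) = 0.1333 + 0.5997 = 0.7330.
Air mass m = 1/cos θ_z = 1/0.7330 = 1.364; τ^m = 0.75^1.364 = 0.6754.
Surface direct beam = 1367 × 0.7330 × 0.6754 = 676.76 W/m².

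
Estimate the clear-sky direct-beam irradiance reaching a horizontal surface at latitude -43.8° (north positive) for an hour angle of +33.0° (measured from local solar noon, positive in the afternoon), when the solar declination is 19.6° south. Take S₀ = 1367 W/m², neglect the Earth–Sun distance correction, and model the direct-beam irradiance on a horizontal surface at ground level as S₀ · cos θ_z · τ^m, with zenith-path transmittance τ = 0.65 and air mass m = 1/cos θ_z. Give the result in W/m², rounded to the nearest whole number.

641 W/m²

With φ = -43.8°, δ = -19.6°, H = 33.00°: sin φ sin δ = 0.2322, cos φ cos δ cos H = 0.5702, so cos θ_z = 0.8024.
Air mass m = 1/cos θ_z = 1/0.8024 = 1.246; τ^m = 0.65^1.246 = 0.5846.
Surface direct beam = 1367 × 0.8024 × 0.5846 = 641.24 W/m².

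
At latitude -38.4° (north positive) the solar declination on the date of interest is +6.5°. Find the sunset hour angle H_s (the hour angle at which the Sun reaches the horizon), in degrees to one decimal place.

84.8°

The sunset hour angle satisfies cos H_s = −tan φ tan δ = 0.0903, giving H_s = 84.82°.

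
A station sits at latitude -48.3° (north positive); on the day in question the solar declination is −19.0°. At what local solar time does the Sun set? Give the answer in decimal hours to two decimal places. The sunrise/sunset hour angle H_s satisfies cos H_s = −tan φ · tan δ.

19.52 h

The sunset hour angle satisfies cos H_s = −tan φ tan δ = -0.3865, giving H_s = 112.74°.
Sunset is at 12 + H_s/15 = 12 + 7.516 = 19.516 h local solar time.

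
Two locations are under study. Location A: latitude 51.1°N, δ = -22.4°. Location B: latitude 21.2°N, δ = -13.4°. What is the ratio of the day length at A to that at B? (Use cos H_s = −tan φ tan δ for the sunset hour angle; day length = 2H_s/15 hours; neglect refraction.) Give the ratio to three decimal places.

A: H_s = arccos(−tan 51.1° · tan -22.4°) = 59.28°, so 2H_s/15 = 7.9040 h.
B: H_s = arccos(−tan 21.2° · tan -13.4°) = 84.70°, so 2H_s/15 = 11.2933 h.
Ratio A/B = 7.9040 / 11.2933 = 0.6999.

0.700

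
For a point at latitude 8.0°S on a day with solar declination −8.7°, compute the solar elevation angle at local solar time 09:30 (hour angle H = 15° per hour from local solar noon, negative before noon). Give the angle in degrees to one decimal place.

52.9°

Hour angle H = 15° × (9.5 − 12) = -37.50°.
With φ = -8.0°, δ = -8.7°, H = -37.50°: sin φ sin δ = 0.0211, cos φ cos δ cos H = 0.7766, so cos θ_z = 0.7977.
θ_z = arccos(0.7977) = 37.09°, so the elevation is 90° − 37.09° = 52.91°.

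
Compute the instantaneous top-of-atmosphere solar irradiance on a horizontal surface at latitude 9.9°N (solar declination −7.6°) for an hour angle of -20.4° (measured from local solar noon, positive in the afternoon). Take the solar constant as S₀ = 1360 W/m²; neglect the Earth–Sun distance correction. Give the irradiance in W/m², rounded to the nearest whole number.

1214 W/m²

With φ = 9.9°, δ = -7.6°, H = -20.40°: sin φ sin δ = -0.0227, cos φ cos δ cos H = 0.9152, so cos θ_z = 0.8925.
Top-of-atmosphere irradiance = S₀ cos θ_z = 1360 × 0.8925 = 1213.80 W/m².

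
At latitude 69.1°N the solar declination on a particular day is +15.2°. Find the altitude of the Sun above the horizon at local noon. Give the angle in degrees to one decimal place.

At local solar noon the hour angle is zero, so the elevation is 90° − |φ − δ| = 90° − |69.1° − (15.2°)| = 90° − 53.9° = 36.1°.

36.1°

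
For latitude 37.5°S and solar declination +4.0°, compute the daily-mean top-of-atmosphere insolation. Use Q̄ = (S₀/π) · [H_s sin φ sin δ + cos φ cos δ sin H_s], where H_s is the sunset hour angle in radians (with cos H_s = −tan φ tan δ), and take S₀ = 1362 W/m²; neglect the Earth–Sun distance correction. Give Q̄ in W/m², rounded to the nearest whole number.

cos H_s = −tan(-37.5°) · tan(4.0°) = 0.0537, so H_s = arccos(0.0537) = 86.92°. In radians, H_s = 1.5170.
H_s sin φ sin δ = 1.5170 × -0.6088 × 0.0698 = -0.0645.
cos φ cos δ sin H_s = 0.7934 × 0.9976 × 0.9986 = 0.7904.
Q̄ = (1362/π) × (-0.0645 + 0.7904) = 433.54 × 0.7259 = 314.71 W/m².

315 W/m²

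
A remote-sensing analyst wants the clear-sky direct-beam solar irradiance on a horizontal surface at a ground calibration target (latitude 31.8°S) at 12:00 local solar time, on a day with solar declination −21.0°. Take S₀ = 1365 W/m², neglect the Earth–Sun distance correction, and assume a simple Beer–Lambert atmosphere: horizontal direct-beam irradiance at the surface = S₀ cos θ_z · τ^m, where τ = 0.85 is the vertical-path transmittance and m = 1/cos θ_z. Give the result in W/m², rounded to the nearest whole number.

1136 W/m²

Hour angle H = 15° × (12 − 12) = 0.00°.
cos θ_z = sin φ sin δ + cos φ cos δ cos H = (-0.5270)(-0.3584) + (0.8499)(0.9336)(1.0000) = 0.9823.
Air mass m = 1/cos θ_z = 1/0.9823 = 1.018; τ^m = 0.85^1.018 = 0.8475.
Surface direct beam = 1365 × 0.9823 × 0.8475 = 1136.36 W/m².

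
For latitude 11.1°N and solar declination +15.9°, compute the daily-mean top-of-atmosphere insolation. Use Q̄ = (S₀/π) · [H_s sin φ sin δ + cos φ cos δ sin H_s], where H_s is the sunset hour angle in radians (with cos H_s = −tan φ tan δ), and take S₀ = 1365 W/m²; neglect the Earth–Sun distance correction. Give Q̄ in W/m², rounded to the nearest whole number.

447 W/m²

−tan φ tan δ = −(0.1962)(0.2849) = -0.0559; H_s = arccos(-0.0559) = 93.20°. In radians, H_s = 1.6266.
H_s sin φ sin δ = 1.6266 × 0.1925 × 0.2740 = 0.0858.
cos φ cos δ sin H_s = 0.9813 × 0.9617 × 0.9984 = 0.9422.
Q̄ = (1365/π) × (0.0858 + 0.9422) = 434.49 × 1.0280 = 446.66 W/m².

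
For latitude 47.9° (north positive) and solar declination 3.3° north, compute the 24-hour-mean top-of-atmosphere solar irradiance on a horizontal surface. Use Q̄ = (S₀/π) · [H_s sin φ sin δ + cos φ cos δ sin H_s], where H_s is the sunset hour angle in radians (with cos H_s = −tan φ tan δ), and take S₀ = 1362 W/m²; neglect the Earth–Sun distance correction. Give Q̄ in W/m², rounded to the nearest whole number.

−tan φ tan δ = −(1.1067)(0.0577) = -0.0639; H_s = arccos(-0.0639) = 93.66°. In radians, H_s = 1.6347.
H_s sin φ sin δ = 1.6347 × 0.7420 × 0.0576 = 0.0699.
cos φ cos δ sin H_s = 0.6704 × 0.9983 × 0.9980 = 0.6679.
Q̄ = (1362/π) × (0.0699 + 0.6679) = 433.54 × 0.7378 = 319.87 W/m².

320 W/m²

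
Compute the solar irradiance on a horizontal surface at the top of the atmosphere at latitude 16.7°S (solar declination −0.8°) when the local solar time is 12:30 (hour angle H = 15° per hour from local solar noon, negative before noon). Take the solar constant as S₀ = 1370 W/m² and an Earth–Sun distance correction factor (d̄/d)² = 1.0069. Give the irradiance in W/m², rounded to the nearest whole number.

1315 W/m²

Hour angle H = 15° × (12.5 − 12) = 7.50°.
cos θ_z = sin φ sin δ + cos φ cos δ cos H = (-0.2874)(-0.0140) + (0.9578)(0.9999)(0.9914) = 0.9535.
Top-of-atmosphere irradiance = S₀ (d̄/d)² cos θ_z = 1370 × 1.0069 × 0.9535 = 1315.31 W/m².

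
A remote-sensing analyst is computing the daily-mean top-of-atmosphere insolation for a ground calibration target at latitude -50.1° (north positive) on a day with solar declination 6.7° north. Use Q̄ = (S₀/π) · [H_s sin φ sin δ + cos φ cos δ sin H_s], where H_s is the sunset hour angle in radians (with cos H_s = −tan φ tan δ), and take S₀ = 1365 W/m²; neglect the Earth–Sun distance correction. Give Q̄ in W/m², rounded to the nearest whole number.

218 W/m²

cos H_s = −tan(-50.1°) · tan(6.7°) = 0.1405, so H_s = arccos(0.1405) = 81.92°. In radians, H_s = 1.4298.
H_s sin φ sin δ = 1.4298 × -0.7672 × 0.1167 = -0.1280.
cos φ cos δ sin H_s = 0.6414 × 0.9932 × 0.9901 = 0.6307.
Q̄ = (1365/π) × (-0.1280 + 0.6307) = 434.49 × 0.5027 = 218.42 W/m².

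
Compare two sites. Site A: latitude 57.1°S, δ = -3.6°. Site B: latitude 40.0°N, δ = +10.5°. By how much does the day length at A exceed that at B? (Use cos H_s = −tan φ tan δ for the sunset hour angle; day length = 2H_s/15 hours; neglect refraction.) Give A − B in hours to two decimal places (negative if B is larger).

A: H_s = arccos(−tan -57.1° · tan -3.6°) = 95.58°, so 2H_s/15 = 12.7440 h.
B: H_s = arccos(−tan 40.0° · tan 10.5°) = 98.95°, so 2H_s/15 = 13.1933 h.
A − B = 12.7440 − 13.1933 = -0.4493 h.

-0.45 h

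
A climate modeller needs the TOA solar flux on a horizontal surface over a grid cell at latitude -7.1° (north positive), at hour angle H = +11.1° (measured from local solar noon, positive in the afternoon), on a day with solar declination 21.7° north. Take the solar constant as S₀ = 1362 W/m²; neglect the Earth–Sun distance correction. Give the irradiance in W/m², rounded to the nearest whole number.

cos θ_z = sin φ sin δ + cos φ cos δ cos H = (-0.1236)(0.3697) + (0.9923)(0.9291)(0.9813) = 0.8590.
Top-of-atmosphere irradiance = S₀ cos θ_z = 1362 × 0.8590 = 1169.96 W/m².

1170 W/m²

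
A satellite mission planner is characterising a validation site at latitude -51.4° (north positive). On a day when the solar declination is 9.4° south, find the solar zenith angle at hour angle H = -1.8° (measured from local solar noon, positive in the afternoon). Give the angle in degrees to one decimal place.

42.0°

cos θ_z = sin(-51.4°) sin(-9.4°) + cos(-51.4°) cos(-9.4°) cos(-1.80°) = 0.1276 + 0.6152 = 0.7428.
θ_z = arccos(0.7428) = 42.03°.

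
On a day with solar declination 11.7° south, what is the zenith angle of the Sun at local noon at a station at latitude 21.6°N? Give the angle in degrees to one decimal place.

At local solar noon the hour angle is zero, so the zenith angle is |φ − δ| = |21.6° − (-11.7°)| = 33.3°.

33.3°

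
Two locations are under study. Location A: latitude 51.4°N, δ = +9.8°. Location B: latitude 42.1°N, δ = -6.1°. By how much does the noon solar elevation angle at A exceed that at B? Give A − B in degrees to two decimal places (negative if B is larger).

A: 90° − |51.4 − (9.8)| = 48.40°.
B: 90° − |42.1 − (-6.1)| = 41.80°.
A − B = 48.40 − 41.80 = 6.60°.

+6.60°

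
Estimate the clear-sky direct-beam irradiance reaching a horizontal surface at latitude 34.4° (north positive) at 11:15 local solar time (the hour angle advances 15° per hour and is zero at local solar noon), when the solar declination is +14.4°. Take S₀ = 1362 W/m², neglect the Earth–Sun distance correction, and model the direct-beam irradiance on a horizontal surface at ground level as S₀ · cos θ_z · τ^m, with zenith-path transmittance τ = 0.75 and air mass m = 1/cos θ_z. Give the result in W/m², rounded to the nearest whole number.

Hour angle H = 15° × (11.25 − 12) = -11.25°.
cos θ_z = sin(34.4°) sin(14.4°) + cos(34.4°) cos(14.4°) cos(-11.25°) = 0.1405 + 0.7838 = 0.9243.
Air mass m = 1/cos θ_z = 1/0.9243 = 1.082; τ^m = 0.75^1.082 = 0.7325.
Surface direct beam = 1362 × 0.9243 × 0.7325 = 922.14 W/m².

922 W/m²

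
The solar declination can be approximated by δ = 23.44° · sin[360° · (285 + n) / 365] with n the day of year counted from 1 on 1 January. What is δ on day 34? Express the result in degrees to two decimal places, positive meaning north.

360 × (285 + 34) / 365 = 314.630°; sin(314.630°) = -0.7117.
δ = 23.44 × -0.7117 = -16.682° ≈ -16.68°.

-16.68°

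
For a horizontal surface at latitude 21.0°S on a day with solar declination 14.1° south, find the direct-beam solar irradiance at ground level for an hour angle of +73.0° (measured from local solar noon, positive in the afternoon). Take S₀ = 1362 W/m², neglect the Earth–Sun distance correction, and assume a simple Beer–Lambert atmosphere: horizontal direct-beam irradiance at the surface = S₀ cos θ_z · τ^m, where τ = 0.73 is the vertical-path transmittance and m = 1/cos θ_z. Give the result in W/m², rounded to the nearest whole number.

cos θ_z = sin φ sin δ + cos φ cos δ cos H = (-0.3584)(-0.2436) + (0.9336)(0.9699)(0.2924) = 0.3521.
Air mass m = 1/cos θ_z = 1/0.3521 = 2.840; τ^m = 0.73^2.840 = 0.4091.
Surface direct beam = 1362 × 0.3521 × 0.4091 = 196.19 W/m².

196 W/m²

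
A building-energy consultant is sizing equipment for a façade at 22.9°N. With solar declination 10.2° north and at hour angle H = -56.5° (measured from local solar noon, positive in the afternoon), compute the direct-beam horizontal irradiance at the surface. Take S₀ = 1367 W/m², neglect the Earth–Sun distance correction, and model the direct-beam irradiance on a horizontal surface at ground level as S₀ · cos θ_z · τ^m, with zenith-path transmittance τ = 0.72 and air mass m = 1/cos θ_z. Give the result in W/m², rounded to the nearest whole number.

With φ = 22.9°, δ = 10.2°, H = -56.50°: sin φ sin δ = 0.0689, cos φ cos δ cos H = 0.5004, so cos θ_z = 0.5693.
Air mass m = 1/cos θ_z = 1/0.5693 = 1.757; τ^m = 0.72^1.757 = 0.5615.
Surface direct beam = 1367 × 0.5693 × 0.5615 = 436.98 W/m².

437 W/m²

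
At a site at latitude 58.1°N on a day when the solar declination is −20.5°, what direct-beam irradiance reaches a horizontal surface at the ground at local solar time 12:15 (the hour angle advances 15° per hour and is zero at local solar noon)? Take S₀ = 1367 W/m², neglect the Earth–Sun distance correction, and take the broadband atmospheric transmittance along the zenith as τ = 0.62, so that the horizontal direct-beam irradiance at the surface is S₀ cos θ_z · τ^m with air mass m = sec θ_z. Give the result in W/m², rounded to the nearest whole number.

Hour angle H = 15° × (12.25 − 12) = 3.75°.
cos θ_z = sin φ sin δ + cos φ cos δ cos H = (0.8490)(-0.3502) + (0.5284)(0.9367)(0.9979) = 0.1966.
Air mass m = 1/cos θ_z = 1/0.1966 = 5.086; τ^m = 0.62^5.086 = 0.0879.
Surface direct beam = 1367 × 0.1966 × 0.0879 = 23.62 W/m².

24 W/m²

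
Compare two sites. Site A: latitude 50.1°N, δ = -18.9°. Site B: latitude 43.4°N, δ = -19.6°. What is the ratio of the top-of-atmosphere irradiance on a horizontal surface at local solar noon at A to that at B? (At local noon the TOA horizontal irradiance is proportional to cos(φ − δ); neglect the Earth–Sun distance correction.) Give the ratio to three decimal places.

A: cos θ_z = cos(50.1° − (-18.9°)) = 0.3584.
B: cos θ_z = cos(43.4° − (-19.6°)) = 0.4540.
Ratio A/B = 0.3584 / 0.4540 = 0.7894.

0.789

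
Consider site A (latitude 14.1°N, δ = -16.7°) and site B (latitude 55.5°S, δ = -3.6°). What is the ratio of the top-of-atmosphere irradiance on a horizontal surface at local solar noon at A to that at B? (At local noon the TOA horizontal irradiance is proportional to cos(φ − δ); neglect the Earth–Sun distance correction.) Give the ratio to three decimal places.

1.392

A: cos θ_z = cos(14.1° − (-16.7°)) = 0.8590.
B: cos θ_z = cos(-55.5° − (-3.6°)) = 0.6170.
Ratio A/B = 0.8590 / 0.6170 = 1.3922.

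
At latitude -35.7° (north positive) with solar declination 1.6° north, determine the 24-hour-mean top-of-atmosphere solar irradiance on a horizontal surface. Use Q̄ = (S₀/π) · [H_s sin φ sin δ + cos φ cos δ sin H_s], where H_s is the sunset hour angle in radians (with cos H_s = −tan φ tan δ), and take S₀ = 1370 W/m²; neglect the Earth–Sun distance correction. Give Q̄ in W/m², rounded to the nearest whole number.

343 W/m²

The sunset hour angle satisfies cos H_s = −tan φ tan δ = 0.0201, giving H_s = 88.85°. In radians, H_s = 1.5507.
H_s sin φ sin δ = 1.5507 × -0.5835 × 0.0279 = -0.0252.
cos φ cos δ sin H_s = 0.8121 × 0.9996 × 0.9998 = 0.8116.
Q̄ = (1370/π) × (-0.0252 + 0.8116) = 436.08 × 0.7864 = 342.93 W/m².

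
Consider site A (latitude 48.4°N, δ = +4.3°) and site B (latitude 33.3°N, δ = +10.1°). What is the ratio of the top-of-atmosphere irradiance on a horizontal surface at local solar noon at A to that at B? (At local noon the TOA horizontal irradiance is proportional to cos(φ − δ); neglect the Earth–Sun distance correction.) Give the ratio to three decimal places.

A: cos θ_z = cos(48.4° − (4.3°)) = 0.7181.
B: cos θ_z = cos(33.3° − (10.1°)) = 0.9191.
Ratio A/B = 0.7181 / 0.9191 = 0.7813.

0.781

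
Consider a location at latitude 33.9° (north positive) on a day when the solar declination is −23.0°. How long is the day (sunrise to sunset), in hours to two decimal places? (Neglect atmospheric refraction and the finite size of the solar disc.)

The sunset hour angle satisfies cos H_s = −tan φ tan δ = 0.2852, giving H_s = 73.43°.
Day length = 2 H_s / 15° h⁻¹ = 146.86° / 15 = 9.791 h.

9.79 hours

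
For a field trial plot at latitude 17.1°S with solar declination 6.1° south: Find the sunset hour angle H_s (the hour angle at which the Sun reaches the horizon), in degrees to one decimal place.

The sunset hour angle satisfies cos H_s = −tan φ tan δ = -0.0329, giving H_s = 91.89°.

91.9°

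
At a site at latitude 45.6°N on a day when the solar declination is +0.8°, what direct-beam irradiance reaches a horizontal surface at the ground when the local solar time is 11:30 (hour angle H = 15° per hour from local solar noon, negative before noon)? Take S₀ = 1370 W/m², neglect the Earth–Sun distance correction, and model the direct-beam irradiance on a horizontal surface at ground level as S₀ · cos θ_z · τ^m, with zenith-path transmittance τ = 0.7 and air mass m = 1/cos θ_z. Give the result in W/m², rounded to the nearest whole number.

581 W/m²

Hour angle H = 15° × (11.5 − 12) = -7.50°.
cos θ_z = sin(45.6°) sin(0.8°) + cos(45.6°) cos(0.8°) cos(-7.50°) = 0.0100 + 0.6936 = 0.7036.
Air mass m = 1/cos θ_z = 1/0.7036 = 1.421; τ^m = 0.7^1.421 = 0.6024.
Surface direct beam = 1370 × 0.7036 × 0.6024 = 580.67 W/m².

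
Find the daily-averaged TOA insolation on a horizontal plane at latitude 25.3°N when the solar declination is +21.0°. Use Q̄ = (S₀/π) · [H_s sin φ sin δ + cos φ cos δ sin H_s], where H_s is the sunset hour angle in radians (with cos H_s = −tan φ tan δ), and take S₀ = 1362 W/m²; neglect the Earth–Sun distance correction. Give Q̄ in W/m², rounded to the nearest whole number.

476 W/m²

The sunset hour angle satisfies cos H_s = −tan φ tan δ = -0.1815, giving H_s = 100.46°. In radians, H_s = 1.7534.
H_s sin φ sin δ = 1.7534 × 0.4274 × 0.3584 = 0.2686.
cos φ cos δ sin H_s = 0.9041 × 0.9336 × 0.9834 = 0.8301.
Q̄ = (1362/π) × (0.2686 + 0.8301) = 433.54 × 1.0987 = 476.33 W/m².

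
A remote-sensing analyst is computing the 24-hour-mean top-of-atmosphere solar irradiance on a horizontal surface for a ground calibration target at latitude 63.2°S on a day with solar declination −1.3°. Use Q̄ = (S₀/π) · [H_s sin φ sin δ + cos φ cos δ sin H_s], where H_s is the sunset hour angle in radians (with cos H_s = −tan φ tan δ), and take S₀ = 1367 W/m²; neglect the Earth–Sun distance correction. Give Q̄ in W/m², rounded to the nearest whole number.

210 W/m²

cos H_s = −tan(-63.2°) · tan(-1.3°) = -0.0449, so H_s = arccos(-0.0449) = 92.57°. In radians, H_s = 1.6157.
H_s sin φ sin δ = 1.6157 × -0.8926 × -0.0227 = 0.0327.
cos φ cos δ sin H_s = 0.4509 × 0.9997 × 0.9990 = 0.4503.
Q̄ = (1367/π) × (0.0327 + 0.4503) = 435.13 × 0.4830 = 210.17 W/m².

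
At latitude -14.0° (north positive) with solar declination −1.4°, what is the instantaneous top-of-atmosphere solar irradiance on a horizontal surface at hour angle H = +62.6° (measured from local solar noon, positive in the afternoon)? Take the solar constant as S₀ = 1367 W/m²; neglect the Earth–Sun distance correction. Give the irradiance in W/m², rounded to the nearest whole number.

cos θ_z = sin(-14.0°) sin(-1.4°) + cos(-14.0°) cos(-1.4°) cos(62.60°) = 0.0059 + 0.4464 = 0.4523.
Top-of-atmosphere irradiance = S₀ cos θ_z = 1367 × 0.4523 = 618.29 W/m².

618 W/m²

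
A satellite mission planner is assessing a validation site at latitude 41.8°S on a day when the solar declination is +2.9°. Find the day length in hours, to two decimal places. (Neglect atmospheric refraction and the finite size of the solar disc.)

−tan φ tan δ = −(-0.8941)(0.0507) = 0.0453; H_s = arccos(0.0453) = 87.40°.
Day length = 2 H_s / 15° h⁻¹ = 174.80° / 15 = 11.653 h.

11.65 hours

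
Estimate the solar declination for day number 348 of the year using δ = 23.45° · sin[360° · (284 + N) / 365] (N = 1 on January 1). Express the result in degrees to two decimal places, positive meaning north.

-23.29°

360 × (284 + 348) / 365 = 623.342°; sin(623.342°) = -0.9933.
δ = 23.45 × -0.9933 = -23.293° ≈ -23.29°.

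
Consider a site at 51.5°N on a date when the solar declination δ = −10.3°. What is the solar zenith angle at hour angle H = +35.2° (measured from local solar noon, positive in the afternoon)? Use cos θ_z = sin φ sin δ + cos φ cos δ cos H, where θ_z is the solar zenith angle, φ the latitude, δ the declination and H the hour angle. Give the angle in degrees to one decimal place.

68.9°

cos θ_z = sin(51.5°) sin(-10.3°) + cos(51.5°) cos(-10.3°) cos(35.20°) = -0.1399 + 0.5005 = 0.3606.
θ_z = arccos(0.3606) = 68.86°.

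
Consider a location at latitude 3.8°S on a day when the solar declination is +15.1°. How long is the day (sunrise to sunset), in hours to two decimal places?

11.86 hours

cos H_s = −tan(-3.8°) · tan(15.1°) = 0.0179, so H_s = arccos(0.0179) = 88.97°.
Day length = 2 H_s / 15° h⁻¹ = 177.94° / 15 = 11.863 h.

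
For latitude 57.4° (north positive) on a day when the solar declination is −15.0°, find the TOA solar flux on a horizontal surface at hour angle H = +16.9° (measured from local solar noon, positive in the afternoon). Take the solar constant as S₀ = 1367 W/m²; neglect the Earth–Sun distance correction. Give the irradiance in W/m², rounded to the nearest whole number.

383 W/m²

cos θ_z = sin φ sin δ + cos φ cos δ cos H = (0.8425)(-0.2588) + (0.5388)(0.9659)(0.9568) = 0.2799.
Top-of-atmosphere irradiance = S₀ cos θ_z = 1367 × 0.2799 = 382.62 W/m².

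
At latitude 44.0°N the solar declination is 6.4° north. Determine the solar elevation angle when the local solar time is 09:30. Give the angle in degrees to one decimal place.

Hour angle H = 15° × (9.5 − 12) = -37.50°.
With φ = 44.0°, δ = 6.4°, H = -37.50°: sin φ sin δ = 0.0774, cos φ cos δ cos H = 0.5671, so cos θ_z = 0.6445.
θ_z = arccos(0.6445) = 49.87°, so the elevation is 90° − 49.87° = 40.13°.

40.1°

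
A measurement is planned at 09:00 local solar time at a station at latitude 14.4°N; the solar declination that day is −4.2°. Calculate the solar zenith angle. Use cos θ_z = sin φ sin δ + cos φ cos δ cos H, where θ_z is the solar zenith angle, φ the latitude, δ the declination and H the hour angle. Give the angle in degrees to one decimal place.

48.3°

Hour angle H = 15° × (9 − 12) = -45.00°.
cos θ_z = sin(14.4°) sin(-4.2°) + cos(14.4°) cos(-4.2°) cos(-45.00°) = -0.0182 + 0.6831 = 0.6649.
θ_z = arccos(0.6649) = 48.33°.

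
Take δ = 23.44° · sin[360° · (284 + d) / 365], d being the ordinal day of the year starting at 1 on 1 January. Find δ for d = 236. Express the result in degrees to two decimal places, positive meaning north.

+10.69°

360 × (284 + 236) / 365 = 512.877°; sin(512.877°) = 0.4559.
δ = 23.44 × 0.4559 = 10.686° ≈ +10.69°.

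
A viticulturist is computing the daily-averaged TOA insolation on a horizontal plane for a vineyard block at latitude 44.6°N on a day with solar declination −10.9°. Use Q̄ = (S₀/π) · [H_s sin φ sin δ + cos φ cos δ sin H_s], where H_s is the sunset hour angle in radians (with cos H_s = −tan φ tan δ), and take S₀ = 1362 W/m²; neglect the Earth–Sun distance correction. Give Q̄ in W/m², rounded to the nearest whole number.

cos H_s = −tan(44.6°) · tan(-10.9°) = 0.1899, so H_s = arccos(0.1899) = 79.05°. In radians, H_s = 1.3797.
H_s sin φ sin δ = 1.3797 × 0.7022 × -0.1891 = -0.1832.
cos φ cos δ sin H_s = 0.7120 × 0.9820 × 0.9818 = 0.6865.
Q̄ = (1362/π) × (-0.1832 + 0.6865) = 433.54 × 0.5033 = 218.20 W/m².

218 W/m²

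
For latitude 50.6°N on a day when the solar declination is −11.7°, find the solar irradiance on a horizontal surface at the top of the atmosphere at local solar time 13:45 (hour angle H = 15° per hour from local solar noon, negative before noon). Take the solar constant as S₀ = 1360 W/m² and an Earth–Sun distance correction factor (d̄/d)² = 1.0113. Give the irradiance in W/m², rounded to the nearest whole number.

551 W/m²

Hour angle H = 15° × (13.75 − 12) = 26.25°.
cos θ_z = sin(50.6°) sin(-11.7°) + cos(50.6°) cos(-11.7°) cos(26.25°) = -0.1567 + 0.5574 = 0.4007.
Top-of-atmosphere irradiance = S₀ (d̄/d)² cos θ_z = 1360 × 1.0113 × 0.4007 = 551.11 W/m².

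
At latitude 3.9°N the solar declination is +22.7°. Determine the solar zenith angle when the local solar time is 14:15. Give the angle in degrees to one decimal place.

37.7°

Hour angle H = 15° × (14.25 − 12) = 33.75°.
cos θ_z = sin φ sin δ + cos φ cos δ cos H = (0.0680)(0.3859) + (0.9977)(0.9225)(0.8315) = 0.7915.
θ_z = arccos(0.7915) = 37.67°.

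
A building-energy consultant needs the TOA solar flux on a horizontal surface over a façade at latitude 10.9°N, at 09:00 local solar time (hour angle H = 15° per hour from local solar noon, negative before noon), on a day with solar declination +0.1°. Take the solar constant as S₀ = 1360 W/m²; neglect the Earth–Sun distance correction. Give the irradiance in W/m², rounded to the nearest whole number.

945 W/m²

Hour angle H = 15° × (9 − 12) = -45.00°.
cos θ_z = sin(10.9°) sin(0.1°) + cos(10.9°) cos(0.1°) cos(-45.00°) = 0.0003 + 0.6943 = 0.6946.
Top-of-atmosphere irradiance = S₀ cos θ_z = 1360 × 0.6946 = 944.66 W/m².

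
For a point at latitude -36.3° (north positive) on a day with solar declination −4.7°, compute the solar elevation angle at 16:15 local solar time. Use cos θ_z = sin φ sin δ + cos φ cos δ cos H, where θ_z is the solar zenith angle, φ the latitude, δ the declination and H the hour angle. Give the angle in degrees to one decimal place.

23.8°

Hour angle H = 15° × (16.25 − 12) = 63.75°.
cos θ_z = sin(-36.3°) sin(-4.7°) + cos(-36.3°) cos(-4.7°) cos(63.75°) = 0.0485 + 0.3553 = 0.4038.
θ_z = arccos(0.4038) = 66.18°, so the elevation is 90° − 66.18° = 23.82°.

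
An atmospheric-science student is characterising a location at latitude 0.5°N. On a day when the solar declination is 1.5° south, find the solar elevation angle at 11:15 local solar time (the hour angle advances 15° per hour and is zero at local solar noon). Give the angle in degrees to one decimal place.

78.6°

Hour angle H = 15° × (11.25 − 12) = -11.25°.
cos θ_z = sin(0.5°) sin(-1.5°) + cos(0.5°) cos(-1.5°) cos(-11.25°) = -0.0002 + 0.9804 = 0.9802.
θ_z = arccos(0.9802) = 11.42°, so the elevation is 90° − 11.42° = 78.58°.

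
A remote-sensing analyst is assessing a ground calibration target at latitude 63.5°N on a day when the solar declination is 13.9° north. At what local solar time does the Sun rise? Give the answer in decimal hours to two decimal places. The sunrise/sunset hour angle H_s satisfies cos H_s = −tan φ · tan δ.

4.02 h

cos H_s = −tan(63.5°) · tan(13.9°) = -0.4964, so H_s = arccos(-0.4964) = 119.76°.
Sunrise is at 12 − H_s/15 = 12 − 7.984 = 4.016 h local solar time.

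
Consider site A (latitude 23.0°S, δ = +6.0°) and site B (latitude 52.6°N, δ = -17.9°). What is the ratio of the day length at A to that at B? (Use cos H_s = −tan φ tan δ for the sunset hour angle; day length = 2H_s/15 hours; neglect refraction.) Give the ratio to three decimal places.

1.345

A: H_s = arccos(−tan -23.0° · tan 6.0°) = 87.44°, so 2H_s/15 = 11.6587 h.
B: H_s = arccos(−tan 52.6° · tan -17.9°) = 65.01°, so 2H_s/15 = 8.6680 h.
Ratio A/B = 11.6587 / 8.6680 = 1.3450.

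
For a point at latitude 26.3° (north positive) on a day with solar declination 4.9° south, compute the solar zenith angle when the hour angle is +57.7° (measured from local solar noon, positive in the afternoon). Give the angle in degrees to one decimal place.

With φ = 26.3°, δ = -4.9°, H = 57.70°: sin φ sin δ = -0.0378, cos φ cos δ cos H = 0.4773, so cos θ_z = 0.4395.
θ_z = arccos(0.4395) = 63.93°.

63.9°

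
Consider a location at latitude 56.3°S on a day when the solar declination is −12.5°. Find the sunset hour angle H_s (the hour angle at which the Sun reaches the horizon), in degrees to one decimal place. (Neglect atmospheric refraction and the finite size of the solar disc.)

−tan φ tan δ = −(-1.4994)(-0.2217) = -0.3324; H_s = arccos(-0.3324) = 109.41°.

109.4°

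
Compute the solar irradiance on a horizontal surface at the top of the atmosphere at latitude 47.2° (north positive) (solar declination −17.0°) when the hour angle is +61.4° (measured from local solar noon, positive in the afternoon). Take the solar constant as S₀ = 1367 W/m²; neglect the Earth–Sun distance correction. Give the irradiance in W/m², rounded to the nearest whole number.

132 W/m²

cos θ_z = sin φ sin δ + cos φ cos δ cos H = (0.7337)(-0.2924) + (0.6794)(0.9563)(0.4787) = 0.0965.
Top-of-atmosphere irradiance = S₀ cos θ_z = 1367 × 0.0965 = 131.92 W/m².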